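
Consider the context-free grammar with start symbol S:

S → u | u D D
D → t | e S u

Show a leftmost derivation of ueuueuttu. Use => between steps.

S=>uDD=>ueSuD=>ueuuD=>ueuueSu=>ueuueuDDu=>ueuueutDu=>ueuueuttu

S => uDD   [S → u D D]
uDD => ueSuD   [D → e S u]
ueSuD => ueuuD   [S → u]
ueuuD => ueuueSu   [D → e S u]
ueuueSu => ueuueuDDu   [S → u D D]
ueuueuDDu => ueuueutDu   [D → t]
ueuueutDu => ueuueuttu   [D → t]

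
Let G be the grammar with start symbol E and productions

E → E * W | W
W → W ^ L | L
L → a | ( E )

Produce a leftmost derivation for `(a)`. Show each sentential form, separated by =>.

E => W => L => (E) => (W) => (L) => (a)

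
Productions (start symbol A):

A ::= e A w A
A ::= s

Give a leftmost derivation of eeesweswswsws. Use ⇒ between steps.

A ⇒ eAwA ⇒ eeAwAwA ⇒ eeeAwAwAwA ⇒ eeeswAwAwA ⇒ eeesweAwAwAwA ⇒ eeesweswAwAwA ⇒ eeesweswswAwA ⇒ eeesweswswswA ⇒ eeesweswswsws

A ⇒ eAwA   [A ::= e A w A]
eAwA ⇒ eeAwAwA   [A ::= e A w A]
eeAwAwA ⇒ eeeAwAwAwA   [A ::= e A w A]
eeeAwAwAwA ⇒ eeeswAwAwA   [A ::= s]
eeeswAwAwA ⇒ eeesweAwAwAwA   [A ::= e A w A]
eeesweAwAwAwA ⇒ eeesweswAwAwA   [A ::= s]
eeesweswAwAwA ⇒ eeesweswswAwA   [A ::= s]
eeesweswswAwA ⇒ eeesweswswswA   [A ::= s]
eeesweswswswA ⇒ eeesweswswsws   [A ::= s]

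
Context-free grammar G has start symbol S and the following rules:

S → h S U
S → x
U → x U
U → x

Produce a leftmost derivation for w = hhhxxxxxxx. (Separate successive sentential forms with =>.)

S => hSU   [S → h S U]
hSU => hhSUU   [S → h S U]
hhSUU => hhhSUUU   [S → h S U]
hhhSUUU => hhhxUUU   [S → x]
hhhxUUU => hhhxxUUU   [U → x U]
hhhxxUUU => hhhxxxUUU   [U → x U]
hhhxxxUUU => hhhxxxxUU   [U → x]
hhhxxxxUU => hhhxxxxxUU   [U → x U]
hhhxxxxxUU => hhhxxxxxxU   [U → x]
hhhxxxxxxU => hhhxxxxxxx   [U → x]

S => hSU => hhSUU => hhhSUUU => hhhxUUU => hhhxxUUU => hhhxxxUUU => hhhxxxxUU => hhhxxxxxUU => hhhxxxxxxU => hhhxxxxxxx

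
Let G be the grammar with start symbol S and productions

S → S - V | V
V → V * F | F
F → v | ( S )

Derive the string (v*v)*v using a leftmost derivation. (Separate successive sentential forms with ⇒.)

S ⇒ V ⇒ V*F ⇒ F*F ⇒ (S)*F ⇒ (V)*F ⇒ (V*F)*F ⇒ (F*F)*F ⇒ (v*F)*F ⇒ (v*v)*F ⇒ (v*v)*v

S ⇒ V   [S → V]
V ⇒ V*F   [V → V * F]
V*F ⇒ F*F   [V → F]
F*F ⇒ (S)*F   [F → ( S )]
(S)*F ⇒ (V)*F   [S → V]
(V)*F ⇒ (V*F)*F   [V → V * F]
(V*F)*F ⇒ (F*F)*F   [V → F]
(F*F)*F ⇒ (v*F)*F   [F → v]
(v*F)*F ⇒ (v*v)*F   [F → v]
(v*v)*F ⇒ (v*v)*v   [F → v]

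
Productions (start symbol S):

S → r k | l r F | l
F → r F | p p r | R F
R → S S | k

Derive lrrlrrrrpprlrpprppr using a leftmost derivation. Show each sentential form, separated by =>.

S => lrF   [S → l r F]
lrF => lrrF   [F → r F]
lrrF => lrrRF   [F → R F]
lrrRF => lrrSSF   [R → S S]
lrrSSF => lrrlrFSF   [S → l r F]
lrrlrFSF => lrrlrrFSF   [F → r F]
lrrlrrFSF => lrrlrrrFSF   [F → r F]
lrrlrrrFSF => lrrlrrrrFSF   [F → r F]
lrrlrrrrFSF => lrrlrrrrpprSF   [F → p p r]
lrrlrrrrpprSF => lrrlrrrrpprlrFF   [S → l r F]
lrrlrrrrpprlrFF => lrrlrrrrpprlrpprF   [F → p p r]
lrrlrrrrpprlrpprF => lrrlrrrrpprlrpprppr   [F → p p r]

S => lrF => lrrF => lrrRF => lrrSSF => lrrlrFSF => lrrlrrFSF => lrrlrrrFSF => lrrlrrrrFSF => lrrlrrrrpprSF => lrrlrrrrpprlrFF => lrrlrrrrpprlrpprF => lrrlrrrrpprlrpprppr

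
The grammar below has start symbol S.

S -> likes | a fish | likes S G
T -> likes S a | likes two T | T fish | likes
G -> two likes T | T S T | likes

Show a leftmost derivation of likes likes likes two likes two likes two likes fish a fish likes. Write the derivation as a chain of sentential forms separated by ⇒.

S ⇒ likes S G ⇒ likes likes G ⇒ likes likes T S T ⇒ likes likes likes two T S T ⇒ likes likes likes two T fish S T ⇒ likes likes likes two likes two T fish S T ⇒ likes likes likes two likes two likes two T fish S T ⇒ likes likes likes two likes two likes two likes fish S T ⇒ likes likes likes two likes two likes two likes fish a fish T ⇒ likes likes likes two likes two likes two likes fish a fish likes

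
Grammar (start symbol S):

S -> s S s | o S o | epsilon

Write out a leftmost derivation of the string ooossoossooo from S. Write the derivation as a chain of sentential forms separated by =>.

S => oSo   [S -> o S o]
oSo => ooSoo   [S -> o S o]
ooSoo => oooSooo   [S -> o S o]
oooSooo => ooosSsooo   [S -> s S s]
ooosSsooo => ooossSssooo   [S -> s S s]
ooossSssooo => ooossoSossooo   [S -> o S o]
ooossoSossooo => ooossoossooo   [S -> epsilon]

S=>oSo=>ooSoo=>oooSooo=>ooosSsooo=>ooossSssooo=>ooossoSossooo=>ooossoossooo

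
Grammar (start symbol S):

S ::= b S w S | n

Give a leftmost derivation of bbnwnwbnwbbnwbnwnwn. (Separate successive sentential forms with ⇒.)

S⇒bSwS⇒bbSwSwS⇒bbnwSwS⇒bbnwnwS⇒bbnwnwbSwS⇒bbnwnwbnwS⇒bbnwnwbnwbSwS⇒bbnwnwbnwbbSwSwS⇒bbnwnwbnwbbnwSwS⇒bbnwnwbnwbbnwbSwSwS⇒bbnwnwbnwbbnwbnwSwS⇒bbnwnwbnwbbnwbnwnwS⇒bbnwnwbnwbbnwbnwnwn

S ⇒ bSwS   [S ::= b S w S]
bSwS ⇒ bbSwSwS   [S ::= b S w S]
bbSwSwS ⇒ bbnwSwS   [S ::= n]
bbnwSwS ⇒ bbnwnwS   [S ::= n]
bbnwnwS ⇒ bbnwnwbSwS   [S ::= b S w S]
bbnwnwbSwS ⇒ bbnwnwbnwS   [S ::= n]
bbnwnwbnwS ⇒ bbnwnwbnwbSwS   [S ::= b S w S]
bbnwnwbnwbSwS ⇒ bbnwnwbnwbbSwSwS   [S ::= b S w S]
bbnwnwbnwbbSwSwS ⇒ bbnwnwbnwbbnwSwS   [S ::= n]
bbnwnwbnwbbnwSwS ⇒ bbnwnwbnwbbnwbSwSwS   [S ::= b S w S]
bbnwnwbnwbbnwbSwSwS ⇒ bbnwnwbnwbbnwbnwSwS   [S ::= n]
bbnwnwbnwbbnwbnwSwS ⇒ bbnwnwbnwbbnwbnwnwS   [S ::= n]
bbnwnwbnwbbnwbnwnwS ⇒ bbnwnwbnwbbnwbnwnwn   [S ::= n]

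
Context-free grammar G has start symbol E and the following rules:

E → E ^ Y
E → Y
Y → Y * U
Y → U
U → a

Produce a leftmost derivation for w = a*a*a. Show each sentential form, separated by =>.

E=>Y=>Y*U=>Y*U*U=>U*U*U=>a*U*U=>a*a*U=>a*a*a

E => Y   [E → Y]
Y => Y*U   [Y → Y * U]
Y*U => Y*U*U   [Y → Y * U]
Y*U*U => U*U*U   [Y → U]
U*U*U => a*U*U   [U → a]
a*U*U => a*a*U   [U → a]
a*a*U => a*a*a   [U → a]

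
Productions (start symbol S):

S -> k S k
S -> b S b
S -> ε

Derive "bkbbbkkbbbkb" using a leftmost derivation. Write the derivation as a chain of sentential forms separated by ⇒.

S ⇒ bSb ⇒ bkSkb ⇒ bkbSbkb ⇒ bkbbSbbkb ⇒ bkbbbSbbbkb ⇒ bkbbbkSkbbbkb ⇒ bkbbbkkbbbkb

S ⇒ bSb   [S -> b S b]
bSb ⇒ bkSkb   [S -> k S k]
bkSkb ⇒ bkbSbkb   [S -> b S b]
bkbSbkb ⇒ bkbbSbbkb   [S -> b S b]
bkbbSbbkb ⇒ bkbbbSbbbkb   [S -> b S b]
bkbbbSbbbkb ⇒ bkbbbkSkbbbkb   [S -> k S k]
bkbbbkSkbbbkb ⇒ bkbbbkkbbbkb   [S -> ε]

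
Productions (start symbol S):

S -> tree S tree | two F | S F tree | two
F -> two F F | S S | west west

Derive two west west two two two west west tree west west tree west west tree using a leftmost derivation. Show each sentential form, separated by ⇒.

S ⇒ S F tree   [S -> S F tree]
S F tree ⇒ S F tree F tree   [S -> S F tree]
S F tree F tree ⇒ S F tree F tree F tree   [S -> S F tree]
S F tree F tree F tree ⇒ two F F tree F tree F tree   [S -> two F]
two F F tree F tree F tree ⇒ two west west F tree F tree F tree   [F -> west west]
two west west F tree F tree F tree ⇒ two west west two F F tree F tree F tree   [F -> two F F]
two west west two F F tree F tree F tree ⇒ two west west two S S F tree F tree F tree   [F -> S S]
two west west two S S F tree F tree F tree ⇒ two west west two two S F tree F tree F tree   [S -> two]
two west west two two S F tree F tree F tree ⇒ two west west two two two F tree F tree F tree   [S -> two]
two west west two two two F tree F tree F tree ⇒ two west west two two two west west tree F tree F tree   [F -> west west]
two west west two two two west west tree F tree F tree ⇒ two west west two two two west west tree west west tree F tree   [F -> west west]
two west west two two two west west tree west west tree F tree ⇒ two west west two two two west west tree west west tree west west tree   [F -> west west]

S ⇒ S F tree ⇒ S F tree F tree ⇒ S F tree F tree F tree ⇒ two F F tree F tree F tree ⇒ two west west F tree F tree F tree ⇒ two west west two F F tree F tree F tree ⇒ two west west two S S F tree F tree F tree ⇒ two west west two two S F tree F tree F tree ⇒ two west west two two two F tree F tree F tree ⇒ two west west two two two west west tree F tree F tree ⇒ two west west two two two west west tree west west tree F tree ⇒ two west west two two two west west tree west west tree west west tree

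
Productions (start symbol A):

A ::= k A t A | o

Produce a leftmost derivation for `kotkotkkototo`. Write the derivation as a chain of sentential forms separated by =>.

A => kAtA => kotA => kotkAtA => kotkotA => kotkotkAtA => kotkotkkAtAtA => kotkotkkotAtA => kotkotkkototA => kotkotkkototo

A => kAtA   [A ::= k A t A]
kAtA => kotA   [A ::= o]
kotA => kotkAtA   [A ::= k A t A]
kotkAtA => kotkotA   [A ::= o]
kotkotA => kotkotkAtA   [A ::= k A t A]
kotkotkAtA => kotkotkkAtAtA   [A ::= k A t A]
kotkotkkAtAtA => kotkotkkotAtA   [A ::= o]
kotkotkkotAtA => kotkotkkototA   [A ::= o]
kotkotkkototA => kotkotkkototo   [A ::= o]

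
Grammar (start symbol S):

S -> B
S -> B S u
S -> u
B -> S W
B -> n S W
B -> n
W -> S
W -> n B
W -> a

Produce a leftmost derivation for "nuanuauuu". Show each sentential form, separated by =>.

S=>BSu=>nSWSu=>nuWSu=>nuaSu=>nuaBSuu=>nuanSWSuu=>nuanuWSuu=>nuanuaSuu=>nuanuauuu

S => BSu   [S -> B S u]
BSu => nSWSu   [B -> n S W]
nSWSu => nuWSu   [S -> u]
nuWSu => nuaSu   [W -> a]
nuaSu => nuaBSuu   [S -> B S u]
nuaBSuu => nuanSWSuu   [B -> n S W]
nuanSWSuu => nuanuWSuu   [S -> u]
nuanuWSuu => nuanuaSuu   [W -> a]
nuanuaSuu => nuanuauuu   [S -> u]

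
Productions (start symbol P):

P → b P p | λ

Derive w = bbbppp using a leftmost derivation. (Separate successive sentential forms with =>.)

P=>bPp=>bbPpp=>bbbPppp=>bbbppp

P => bPp   [P → b P p]
bPp => bbPpp   [P → b P p]
bbPpp => bbbPppp   [P → b P p]
bbbPppp => bbbppp   [P → λ]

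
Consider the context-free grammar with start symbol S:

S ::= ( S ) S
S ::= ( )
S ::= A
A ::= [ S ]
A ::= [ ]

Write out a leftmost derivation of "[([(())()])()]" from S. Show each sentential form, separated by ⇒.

S ⇒ A   [S ::= A]
A ⇒ [S]   [A ::= [ S ]]
[S] ⇒ [(S)S]   [S ::= ( S ) S]
[(S)S] ⇒ [(A)S]   [S ::= A]
[(A)S] ⇒ [([S])S]   [A ::= [ S ]]
[([S])S] ⇒ [([(S)S])S]   [S ::= ( S ) S]
[([(S)S])S] ⇒ [([(())S])S]   [S ::= ( )]
[([(())S])S] ⇒ [([(())()])S]   [S ::= ( )]
[([(())()])S] ⇒ [([(())()])()]   [S ::= ( )]

S⇒A⇒[S]⇒[(S)S]⇒[(A)S]⇒[([S])S]⇒[([(S)S])S]⇒[([(())S])S]⇒[([(())()])S]⇒[([(())()])()]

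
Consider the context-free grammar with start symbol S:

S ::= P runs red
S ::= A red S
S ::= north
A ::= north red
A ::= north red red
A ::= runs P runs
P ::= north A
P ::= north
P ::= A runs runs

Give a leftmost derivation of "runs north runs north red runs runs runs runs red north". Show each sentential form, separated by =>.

S => A red S => runs P runs red S => runs north A runs red S => runs north runs P runs runs red S => runs north runs A runs runs runs runs red S => runs north runs north red runs runs runs runs red S => runs north runs north red runs runs runs runs red north

S => A red S   [S ::= A red S]
A red S => runs P runs red S   [A ::= runs P runs]
runs P runs red S => runs north A runs red S   [P ::= north A]
runs north A runs red S => runs north runs P runs runs red S   [A ::= runs P runs]
runs north runs P runs runs red S => runs north runs A runs runs runs runs red S   [P ::= A runs runs]
runs north runs A runs runs runs runs red S => runs north runs north red runs runs runs runs red S   [A ::= north red]
runs north runs north red runs runs runs runs red S => runs north runs north red runs runs runs runs red north   [S ::= north]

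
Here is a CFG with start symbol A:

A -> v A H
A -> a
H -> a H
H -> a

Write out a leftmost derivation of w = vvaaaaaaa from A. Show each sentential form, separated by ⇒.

A ⇒ vAH   [A -> v A H]
vAH ⇒ vvAHH   [A -> v A H]
vvAHH ⇒ vvaHH   [A -> a]
vvaHH ⇒ vvaaHH   [H -> a H]
vvaaHH ⇒ vvaaaH   [H -> a]
vvaaaH ⇒ vvaaaaH   [H -> a H]
vvaaaaH ⇒ vvaaaaaH   [H -> a H]
vvaaaaaH ⇒ vvaaaaaaH   [H -> a H]
vvaaaaaaH ⇒ vvaaaaaaa   [H -> a]

A⇒vAH⇒vvAHH⇒vvaHH⇒vvaaHH⇒vvaaaH⇒vvaaaaH⇒vvaaaaaH⇒vvaaaaaaH⇒vvaaaaaaa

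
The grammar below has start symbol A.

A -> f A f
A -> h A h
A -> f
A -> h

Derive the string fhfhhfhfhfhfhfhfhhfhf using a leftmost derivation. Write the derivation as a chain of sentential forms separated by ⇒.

A⇒fAf⇒fhAhf⇒fhfAfhf⇒fhfhAhfhf⇒fhfhhAhhfhf⇒fhfhhfAfhhfhf⇒fhfhhfhAhfhhfhf⇒fhfhhfhfAfhfhhfhf⇒fhfhhfhfhAhfhfhhfhf⇒fhfhhfhfhfAfhfhfhhfhf⇒fhfhhfhfhfhfhfhfhhfhf

A ⇒ fAf   [A -> f A f]
fAf ⇒ fhAhf   [A -> h A h]
fhAhf ⇒ fhfAfhf   [A -> f A f]
fhfAfhf ⇒ fhfhAhfhf   [A -> h A h]
fhfhAhfhf ⇒ fhfhhAhhfhf   [A -> h A h]
fhfhhAhhfhf ⇒ fhfhhfAfhhfhf   [A -> f A f]
fhfhhfAfhhfhf ⇒ fhfhhfhAhfhhfhf   [A -> h A h]
fhfhhfhAhfhhfhf ⇒ fhfhhfhfAfhfhhfhf   [A -> f A f]
fhfhhfhfAfhfhhfhf ⇒ fhfhhfhfhAhfhfhhfhf   [A -> h A h]
fhfhhfhfhAhfhfhhfhf ⇒ fhfhhfhfhfAfhfhfhhfhf   [A -> f A f]
fhfhhfhfhfAfhfhfhhfhf ⇒ fhfhhfhfhfhfhfhfhhfhf   [A -> h]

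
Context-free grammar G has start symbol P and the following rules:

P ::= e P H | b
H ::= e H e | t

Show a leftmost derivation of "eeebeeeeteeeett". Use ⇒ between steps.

P ⇒ ePH   [P ::= e P H]
ePH ⇒ eePHH   [P ::= e P H]
eePHH ⇒ eeePHHH   [P ::= e P H]
eeePHHH ⇒ eeebHHH   [P ::= b]
eeebHHH ⇒ eeebeHeHH   [H ::= e H e]
eeebeHeHH ⇒ eeebeeHeeHH   [H ::= e H e]
eeebeeHeeHH ⇒ eeebeeeHeeeHH   [H ::= e H e]
eeebeeeHeeeHH ⇒ eeebeeeeHeeeeHH   [H ::= e H e]
eeebeeeeHeeeeHH ⇒ eeebeeeeteeeeHH   [H ::= t]
eeebeeeeteeeeHH ⇒ eeebeeeeteeeetH   [H ::= t]
eeebeeeeteeeetH ⇒ eeebeeeeteeeett   [H ::= t]

P ⇒ ePH ⇒ eePHH ⇒ eeePHHH ⇒ eeebHHH ⇒ eeebeHeHH ⇒ eeebeeHeeHH ⇒ eeebeeeHeeeHH ⇒ eeebeeeeHeeeeHH ⇒ eeebeeeeteeeeHH ⇒ eeebeeeeteeeetH ⇒ eeebeeeeteeeett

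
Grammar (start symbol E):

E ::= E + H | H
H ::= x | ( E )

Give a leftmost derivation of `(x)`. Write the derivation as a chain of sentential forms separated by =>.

E => H   [E ::= H]
H => (E)   [H ::= ( E )]
(E) => (H)   [E ::= H]
(H) => (x)   [H ::= x]

E => H => (E) => (H) => (x)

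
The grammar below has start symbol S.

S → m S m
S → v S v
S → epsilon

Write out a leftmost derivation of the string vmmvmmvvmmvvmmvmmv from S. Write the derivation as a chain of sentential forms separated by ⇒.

S ⇒ vSv   [S → v S v]
vSv ⇒ vmSmv   [S → m S m]
vmSmv ⇒ vmmSmmv   [S → m S m]
vmmSmmv ⇒ vmmvSvmmv   [S → v S v]
vmmvSvmmv ⇒ vmmvmSmvmmv   [S → m S m]
vmmvmSmvmmv ⇒ vmmvmmSmmvmmv   [S → m S m]
vmmvmmSmmvmmv ⇒ vmmvmmvSvmmvmmv   [S → v S v]
vmmvmmvSvmmvmmv ⇒ vmmvmmvvSvvmmvmmv   [S → v S v]
vmmvmmvvSvvmmvmmv ⇒ vmmvmmvvmSmvvmmvmmv   [S → m S m]
vmmvmmvvmSmvvmmvmmv ⇒ vmmvmmvvmmvvmmvmmv   [S → epsilon]

S⇒vSv⇒vmSmv⇒vmmSmmv⇒vmmvSvmmv⇒vmmvmSmvmmv⇒vmmvmmSmmvmmv⇒vmmvmmvSvmmvmmv⇒vmmvmmvvSvvmmvmmv⇒vmmvmmvvmSmvvmmvmmv⇒vmmvmmvvmmvvmmvmmv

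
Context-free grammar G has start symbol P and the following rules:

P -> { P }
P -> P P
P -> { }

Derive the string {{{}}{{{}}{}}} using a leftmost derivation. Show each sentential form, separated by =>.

P => {P}   [P -> { P }]
{P} => {PP}   [P -> P P]
{PP} => {{P}P}   [P -> { P }]
{{P}P} => {{{}}P}   [P -> { }]
{{{}}P} => {{{}}{P}}   [P -> { P }]
{{{}}{P}} => {{{}}{PP}}   [P -> P P]
{{{}}{PP}} => {{{}}{{P}P}}   [P -> { P }]
{{{}}{{P}P}} => {{{}}{{{}}P}}   [P -> { }]
{{{}}{{{}}P}} => {{{}}{{{}}{}}}   [P -> { }]

P => {P} => {PP} => {{P}P} => {{{}}P} => {{{}}{P}} => {{{}}{PP}} => {{{}}{{P}P}} => {{{}}{{{}}P}} => {{{}}{{{}}{}}}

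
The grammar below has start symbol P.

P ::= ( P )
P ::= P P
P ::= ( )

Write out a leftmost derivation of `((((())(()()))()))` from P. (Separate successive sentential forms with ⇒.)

P ⇒ (P) ⇒ ((P)) ⇒ ((PP)) ⇒ (((P)P)) ⇒ (((PP)P)) ⇒ ((((P)P)P)) ⇒ ((((())P)P)) ⇒ ((((())(P))P)) ⇒ ((((())(PP))P)) ⇒ ((((())(()P))P)) ⇒ ((((())(()()))P)) ⇒ ((((())(()()))()))

P ⇒ (P)   [P ::= ( P )]
(P) ⇒ ((P))   [P ::= ( P )]
((P)) ⇒ ((PP))   [P ::= P P]
((PP)) ⇒ (((P)P))   [P ::= ( P )]
(((P)P)) ⇒ (((PP)P))   [P ::= P P]
(((PP)P)) ⇒ ((((P)P)P))   [P ::= ( P )]
((((P)P)P)) ⇒ ((((())P)P))   [P ::= ( )]
((((())P)P)) ⇒ ((((())(P))P))   [P ::= ( P )]
((((())(P))P)) ⇒ ((((())(PP))P))   [P ::= P P]
((((())(PP))P)) ⇒ ((((())(()P))P))   [P ::= ( )]
((((())(()P))P)) ⇒ ((((())(()()))P))   [P ::= ( )]
((((())(()()))P)) ⇒ ((((())(()()))()))   [P ::= ( )]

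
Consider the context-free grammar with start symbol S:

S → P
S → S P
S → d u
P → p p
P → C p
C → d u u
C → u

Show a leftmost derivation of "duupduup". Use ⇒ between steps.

S ⇒ SP   [S → S P]
SP ⇒ PP   [S → P]
PP ⇒ CpP   [P → C p]
CpP ⇒ duupP   [C → d u u]
duupP ⇒ duupCp   [P → C p]
duupCp ⇒ duupduup   [C → d u u]

S ⇒ SP ⇒ PP ⇒ CpP ⇒ duupP ⇒ duupCp ⇒ duupduup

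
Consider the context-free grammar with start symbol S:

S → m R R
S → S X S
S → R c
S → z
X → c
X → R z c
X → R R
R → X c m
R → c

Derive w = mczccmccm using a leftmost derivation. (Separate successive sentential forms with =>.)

S => mRR => mXcmR => mRzccmR => mczccmR => mczccmXcm => mczccmccm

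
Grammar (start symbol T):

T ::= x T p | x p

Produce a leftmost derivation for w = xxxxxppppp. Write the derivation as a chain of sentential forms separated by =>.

T => xTp => xxTpp => xxxTppp => xxxxTpppp => xxxxxppppp

T => xTp   [T ::= x T p]
xTp => xxTpp   [T ::= x T p]
xxTpp => xxxTppp   [T ::= x T p]
xxxTppp => xxxxTpppp   [T ::= x T p]
xxxxTpppp => xxxxxppppp   [T ::= x p]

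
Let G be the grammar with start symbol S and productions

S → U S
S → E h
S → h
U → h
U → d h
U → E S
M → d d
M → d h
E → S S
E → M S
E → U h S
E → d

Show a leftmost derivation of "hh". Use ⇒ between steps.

S⇒US⇒hS⇒hh

S ⇒ US   [S → U S]
US ⇒ hS   [U → h]
hS ⇒ hh   [S → h]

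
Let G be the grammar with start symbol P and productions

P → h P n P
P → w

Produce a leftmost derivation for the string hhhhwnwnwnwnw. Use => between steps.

P => hPnP   [P → h P n P]
hPnP => hhPnPnP   [P → h P n P]
hhPnPnP => hhhPnPnPnP   [P → h P n P]
hhhPnPnPnP => hhhhPnPnPnPnP   [P → h P n P]
hhhhPnPnPnPnP => hhhhwnPnPnPnP   [P → w]
hhhhwnPnPnPnP => hhhhwnwnPnPnP   [P → w]
hhhhwnwnPnPnP => hhhhwnwnwnPnP   [P → w]
hhhhwnwnwnPnP => hhhhwnwnwnwnP   [P → w]
hhhhwnwnwnwnP => hhhhwnwnwnwnw   [P → w]

P => hPnP => hhPnPnP => hhhPnPnPnP => hhhhPnPnPnPnP => hhhhwnPnPnPnP => hhhhwnwnPnPnP => hhhhwnwnwnPnP => hhhhwnwnwnwnP => hhhhwnwnwnwnw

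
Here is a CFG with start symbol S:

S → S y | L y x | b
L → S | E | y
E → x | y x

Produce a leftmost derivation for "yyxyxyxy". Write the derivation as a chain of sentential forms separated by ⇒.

S ⇒ Sy   [S → S y]
Sy ⇒ Lyxy   [S → L y x]
Lyxy ⇒ Syxy   [L → S]
Syxy ⇒ Lyxyxy   [S → L y x]
Lyxyxy ⇒ Syxyxy   [L → S]
Syxyxy ⇒ Lyxyxyxy   [S → L y x]
Lyxyxyxy ⇒ yyxyxyxy   [L → y]

S ⇒ Sy ⇒ Lyxy ⇒ Syxy ⇒ Lyxyxy ⇒ Syxyxy ⇒ Lyxyxyxy ⇒ yyxyxyxy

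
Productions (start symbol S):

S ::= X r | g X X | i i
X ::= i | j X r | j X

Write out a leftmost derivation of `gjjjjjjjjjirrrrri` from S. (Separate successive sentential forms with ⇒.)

S ⇒ gXX ⇒ gjXX ⇒ gjjXrX ⇒ gjjjXrrX ⇒ gjjjjXrrrX ⇒ gjjjjjXrrrX ⇒ gjjjjjjXrrrrX ⇒ gjjjjjjjXrrrrrX ⇒ gjjjjjjjjXrrrrrX ⇒ gjjjjjjjjjXrrrrrX ⇒ gjjjjjjjjjirrrrrX ⇒ gjjjjjjjjjirrrrri

S ⇒ gXX   [S ::= g X X]
gXX ⇒ gjXX   [X ::= j X]
gjXX ⇒ gjjXrX   [X ::= j X r]
gjjXrX ⇒ gjjjXrrX   [X ::= j X r]
gjjjXrrX ⇒ gjjjjXrrrX   [X ::= j X r]
gjjjjXrrrX ⇒ gjjjjjXrrrX   [X ::= j X]
gjjjjjXrrrX ⇒ gjjjjjjXrrrrX   [X ::= j X r]
gjjjjjjXrrrrX ⇒ gjjjjjjjXrrrrrX   [X ::= j X r]
gjjjjjjjXrrrrrX ⇒ gjjjjjjjjXrrrrrX   [X ::= j X]
gjjjjjjjjXrrrrrX ⇒ gjjjjjjjjjXrrrrrX   [X ::= j X]
gjjjjjjjjjXrrrrrX ⇒ gjjjjjjjjjirrrrrX   [X ::= i]
gjjjjjjjjjirrrrrX ⇒ gjjjjjjjjjirrrrri   [X ::= i]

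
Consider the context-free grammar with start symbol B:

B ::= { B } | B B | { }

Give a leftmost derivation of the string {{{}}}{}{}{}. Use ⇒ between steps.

B ⇒ BB ⇒ BBB ⇒ BBBB ⇒ {B}BBB ⇒ {{B}}BBB ⇒ {{{}}}BBB ⇒ {{{}}}{}BB ⇒ {{{}}}{}{}B ⇒ {{{}}}{}{}{}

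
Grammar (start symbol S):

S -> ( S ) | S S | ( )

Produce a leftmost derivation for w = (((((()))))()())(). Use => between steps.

S => SS => (S)S => (SS)S => (SSS)S => ((S)SS)S => (((S))SS)S => ((((S)))SS)S => (((((S))))SS)S => (((((()))))SS)S => (((((()))))()S)S => (((((()))))()())S => (((((()))))()())()

S => SS   [S -> S S]
SS => (S)S   [S -> ( S )]
(S)S => (SS)S   [S -> S S]
(SS)S => (SSS)S   [S -> S S]
(SSS)S => ((S)SS)S   [S -> ( S )]
((S)SS)S => (((S))SS)S   [S -> ( S )]
(((S))SS)S => ((((S)))SS)S   [S -> ( S )]
((((S)))SS)S => (((((S))))SS)S   [S -> ( S )]
(((((S))))SS)S => (((((()))))SS)S   [S -> ( )]
(((((()))))SS)S => (((((()))))()S)S   [S -> ( )]
(((((()))))()S)S => (((((()))))()())S   [S -> ( )]
(((((()))))()())S => (((((()))))()())()   [S -> ( )]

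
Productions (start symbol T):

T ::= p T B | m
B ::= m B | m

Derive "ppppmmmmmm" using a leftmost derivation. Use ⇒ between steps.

T⇒pTB⇒ppTBB⇒pppTBBB⇒ppppTBBBB⇒ppppmBBBB⇒ppppmmBBBB⇒ppppmmmBBB⇒ppppmmmmBB⇒ppppmmmmmB⇒ppppmmmmmm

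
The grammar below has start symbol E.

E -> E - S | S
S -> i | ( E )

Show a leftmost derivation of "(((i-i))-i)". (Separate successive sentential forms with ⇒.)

E⇒S⇒(E)⇒(E-S)⇒(S-S)⇒((E)-S)⇒((S)-S)⇒(((E))-S)⇒(((E-S))-S)⇒(((S-S))-S)⇒(((i-S))-S)⇒(((i-i))-S)⇒(((i-i))-i)

E ⇒ S   [E -> S]
S ⇒ (E)   [S -> ( E )]
(E) ⇒ (E-S)   [E -> E - S]
(E-S) ⇒ (S-S)   [E -> S]
(S-S) ⇒ ((E)-S)   [S -> ( E )]
((E)-S) ⇒ ((S)-S)   [E -> S]
((S)-S) ⇒ (((E))-S)   [S -> ( E )]
(((E))-S) ⇒ (((E-S))-S)   [E -> E - S]
(((E-S))-S) ⇒ (((S-S))-S)   [E -> S]
(((S-S))-S) ⇒ (((i-S))-S)   [S -> i]
(((i-S))-S) ⇒ (((i-i))-S)   [S -> i]
(((i-i))-S) ⇒ (((i-i))-i)   [S -> i]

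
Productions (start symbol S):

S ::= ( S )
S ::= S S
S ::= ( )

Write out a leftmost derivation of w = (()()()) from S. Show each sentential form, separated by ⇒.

S ⇒ (S) ⇒ (SS) ⇒ (()S) ⇒ (()SS) ⇒ (()()S) ⇒ (()()())

S ⇒ (S)   [S ::= ( S )]
(S) ⇒ (SS)   [S ::= S S]
(SS) ⇒ (()S)   [S ::= ( )]
(()S) ⇒ (()SS)   [S ::= S S]
(()SS) ⇒ (()()S)   [S ::= ( )]
(()()S) ⇒ (()()())   [S ::= ( )]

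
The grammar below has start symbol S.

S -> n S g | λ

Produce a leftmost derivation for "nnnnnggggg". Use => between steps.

S => nSg => nnSgg => nnnSggg => nnnnSgggg => nnnnnSggggg => nnnnnggggg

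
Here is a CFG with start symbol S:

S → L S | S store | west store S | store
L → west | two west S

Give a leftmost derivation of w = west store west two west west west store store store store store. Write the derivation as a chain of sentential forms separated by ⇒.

S ⇒ west store S ⇒ west store L S ⇒ west store west S ⇒ west store west S store ⇒ west store west L S store ⇒ west store west two west S S store ⇒ west store west two west L S S store ⇒ west store west two west west S S store ⇒ west store west two west west S store S store ⇒ west store west two west west west store S store S store ⇒ west store west two west west west store store store S store ⇒ west store west two west west west store store store store store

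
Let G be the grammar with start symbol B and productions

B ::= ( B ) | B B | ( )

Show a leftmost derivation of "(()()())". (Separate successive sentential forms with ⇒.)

B⇒(B)⇒(BB)⇒(()B)⇒(()BB)⇒(()()B)⇒(()()())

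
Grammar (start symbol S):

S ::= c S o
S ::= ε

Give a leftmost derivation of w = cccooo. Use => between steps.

S => cSo   [S ::= c S o]
cSo => ccSoo   [S ::= c S o]
ccSoo => cccSooo   [S ::= c S o]
cccSooo => cccooo   [S ::= ε]

S => cSo => ccSoo => cccSooo => cccooo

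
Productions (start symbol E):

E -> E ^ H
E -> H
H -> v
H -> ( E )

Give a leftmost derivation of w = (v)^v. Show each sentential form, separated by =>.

E=>E^H=>H^H=>(E)^H=>(H)^H=>(v)^H=>(v)^v

E => E^H   [E -> E ^ H]
E^H => H^H   [E -> H]
H^H => (E)^H   [H -> ( E )]
(E)^H => (H)^H   [E -> H]
(H)^H => (v)^H   [H -> v]
(v)^H => (v)^v   [H -> v]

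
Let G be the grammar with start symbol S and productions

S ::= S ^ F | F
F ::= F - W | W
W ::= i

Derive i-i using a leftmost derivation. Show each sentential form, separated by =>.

S => F => F-W => W-W => i-W => i-i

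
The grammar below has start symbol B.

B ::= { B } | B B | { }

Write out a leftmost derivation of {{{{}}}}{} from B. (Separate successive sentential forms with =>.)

B => BB => {B}B => {{B}}B => {{{B}}}B => {{{{}}}}B => {{{{}}}}{}

B => BB   [B ::= B B]
BB => {B}B   [B ::= { B }]
{B}B => {{B}}B   [B ::= { B }]
{{B}}B => {{{B}}}B   [B ::= { B }]
{{{B}}}B => {{{{}}}}B   [B ::= { }]
{{{{}}}}B => {{{{}}}}{}   [B ::= { }]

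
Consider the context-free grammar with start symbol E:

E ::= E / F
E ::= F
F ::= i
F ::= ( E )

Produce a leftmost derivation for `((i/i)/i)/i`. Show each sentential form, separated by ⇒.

E ⇒ E/F ⇒ F/F ⇒ (E)/F ⇒ (E/F)/F ⇒ (F/F)/F ⇒ ((E)/F)/F ⇒ ((E/F)/F)/F ⇒ ((F/F)/F)/F ⇒ ((i/F)/F)/F ⇒ ((i/i)/F)/F ⇒ ((i/i)/i)/F ⇒ ((i/i)/i)/i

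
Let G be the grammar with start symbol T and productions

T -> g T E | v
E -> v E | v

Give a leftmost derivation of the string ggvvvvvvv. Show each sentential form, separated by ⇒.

T ⇒ gTE ⇒ ggTEE ⇒ ggvEE ⇒ ggvvEE ⇒ ggvvvEE ⇒ ggvvvvEE ⇒ ggvvvvvEE ⇒ ggvvvvvvE ⇒ ggvvvvvvv

T ⇒ gTE   [T -> g T E]
gTE ⇒ ggTEE   [T -> g T E]
ggTEE ⇒ ggvEE   [T -> v]
ggvEE ⇒ ggvvEE   [E -> v E]
ggvvEE ⇒ ggvvvEE   [E -> v E]
ggvvvEE ⇒ ggvvvvEE   [E -> v E]
ggvvvvEE ⇒ ggvvvvvEE   [E -> v E]
ggvvvvvEE ⇒ ggvvvvvvE   [E -> v]
ggvvvvvvE ⇒ ggvvvvvvv   [E -> v]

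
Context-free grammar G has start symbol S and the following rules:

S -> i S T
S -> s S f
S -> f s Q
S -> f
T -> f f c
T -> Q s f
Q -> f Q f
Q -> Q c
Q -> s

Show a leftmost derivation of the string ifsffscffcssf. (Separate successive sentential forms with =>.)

S => iST   [S -> i S T]
iST => ifsQT   [S -> f s Q]
ifsQT => ifsQcT   [Q -> Q c]
ifsQcT => ifsfQfcT   [Q -> f Q f]
ifsfQfcT => ifsffQffcT   [Q -> f Q f]
ifsffQffcT => ifsffQcffcT   [Q -> Q c]
ifsffQcffcT => ifsffscffcT   [Q -> s]
ifsffscffcT => ifsffscffcQsf   [T -> Q s f]
ifsffscffcQsf => ifsffscffcssf   [Q -> s]

S=>iST=>ifsQT=>ifsQcT=>ifsfQfcT=>ifsffQffcT=>ifsffQcffcT=>ifsffscffcT=>ifsffscffcQsf=>ifsffscffcssf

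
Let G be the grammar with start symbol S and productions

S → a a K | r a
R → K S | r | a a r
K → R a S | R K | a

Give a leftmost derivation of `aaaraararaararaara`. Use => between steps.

S=>aaK=>aaRaS=>aaKSaS=>aaRaSSaS=>aaKSaSSaS=>aaRaSSaSSaS=>aaKSaSSaSSaS=>aaaSaSSaSSaS=>aaaraaSSaSSaS=>aaaraaraSaSSaS=>aaaraararaaSSaS=>aaaraararaaraSaS=>aaaraararaararaaS=>aaaraararaararaara

S => aaK   [S → a a K]
aaK => aaRaS   [K → R a S]
aaRaS => aaKSaS   [R → K S]
aaKSaS => aaRaSSaS   [K → R a S]
aaRaSSaS => aaKSaSSaS   [R → K S]
aaKSaSSaS => aaRaSSaSSaS   [K → R a S]
aaRaSSaSSaS => aaKSaSSaSSaS   [R → K S]
aaKSaSSaSSaS => aaaSaSSaSSaS   [K → a]
aaaSaSSaSSaS => aaaraaSSaSSaS   [S → r a]
aaaraaSSaSSaS => aaaraaraSaSSaS   [S → r a]
aaaraaraSaSSaS => aaaraararaaSSaS   [S → r a]
aaaraararaaSSaS => aaaraararaaraSaS   [S → r a]
aaaraararaaraSaS => aaaraararaararaaS   [S → r a]
aaaraararaararaaS => aaaraararaararaara   [S → r a]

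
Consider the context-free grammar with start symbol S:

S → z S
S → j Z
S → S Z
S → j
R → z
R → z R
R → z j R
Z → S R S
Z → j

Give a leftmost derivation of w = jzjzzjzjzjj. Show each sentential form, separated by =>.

S=>jZ=>jSRS=>jzSRS=>jzjRS=>jzjzRS=>jzjzzS=>jzjzzSZ=>jzjzzjZZ=>jzjzzjSRSZ=>jzjzzjzSRSZ=>jzjzzjzjRSZ=>jzjzzjzjzSZ=>jzjzzjzjzjZ=>jzjzzjzjzjj

S => jZ   [S → j Z]
jZ => jSRS   [Z → S R S]
jSRS => jzSRS   [S → z S]
jzSRS => jzjRS   [S → j]
jzjRS => jzjzRS   [R → z R]
jzjzRS => jzjzzS   [R → z]
jzjzzS => jzjzzSZ   [S → S Z]
jzjzzSZ => jzjzzjZZ   [S → j Z]
jzjzzjZZ => jzjzzjSRSZ   [Z → S R S]
jzjzzjSRSZ => jzjzzjzSRSZ   [S → z S]
jzjzzjzSRSZ => jzjzzjzjRSZ   [S → j]
jzjzzjzjRSZ => jzjzzjzjzSZ   [R → z]
jzjzzjzjzSZ => jzjzzjzjzjZ   [S → j]
jzjzzjzjzjZ => jzjzzjzjzjj   [Z → j]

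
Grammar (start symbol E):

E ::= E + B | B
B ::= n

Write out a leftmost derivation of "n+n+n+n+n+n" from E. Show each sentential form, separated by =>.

E => E+B => E+B+B => E+B+B+B => E+B+B+B+B => E+B+B+B+B+B => B+B+B+B+B+B => n+B+B+B+B+B => n+n+B+B+B+B => n+n+n+B+B+B => n+n+n+n+B+B => n+n+n+n+n+B => n+n+n+n+n+n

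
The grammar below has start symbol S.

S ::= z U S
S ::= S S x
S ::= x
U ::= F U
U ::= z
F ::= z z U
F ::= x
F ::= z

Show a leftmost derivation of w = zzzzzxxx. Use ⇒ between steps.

S ⇒ zUS ⇒ zzS ⇒ zzSSx ⇒ zzzUSSx ⇒ zzzFUSSx ⇒ zzzzUSSx ⇒ zzzzzSSx ⇒ zzzzzxSx ⇒ zzzzzxxx

S ⇒ zUS   [S ::= z U S]
zUS ⇒ zzS   [U ::= z]
zzS ⇒ zzSSx   [S ::= S S x]
zzSSx ⇒ zzzUSSx   [S ::= z U S]
zzzUSSx ⇒ zzzFUSSx   [U ::= F U]
zzzFUSSx ⇒ zzzzUSSx   [F ::= z]
zzzzUSSx ⇒ zzzzzSSx   [U ::= z]
zzzzzSSx ⇒ zzzzzxSx   [S ::= x]
zzzzzxSx ⇒ zzzzzxxx   [S ::= x]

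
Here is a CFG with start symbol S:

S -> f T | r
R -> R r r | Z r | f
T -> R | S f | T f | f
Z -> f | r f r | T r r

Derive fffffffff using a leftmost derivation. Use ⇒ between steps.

S ⇒ fT ⇒ fSf ⇒ ffTf ⇒ ffSff ⇒ fffTff ⇒ fffTfff ⇒ fffTffff ⇒ fffTfffff ⇒ fffffffff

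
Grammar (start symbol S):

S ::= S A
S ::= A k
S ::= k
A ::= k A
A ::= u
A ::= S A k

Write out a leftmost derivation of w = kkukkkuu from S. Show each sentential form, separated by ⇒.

S ⇒ SA   [S ::= S A]
SA ⇒ SAA   [S ::= S A]
SAA ⇒ AkAA   [S ::= A k]
AkAA ⇒ SAkkAA   [A ::= S A k]
SAkkAA ⇒ kAkkAA   [S ::= k]
kAkkAA ⇒ kSAkkkAA   [A ::= S A k]
kSAkkkAA ⇒ kkAkkkAA   [S ::= k]
kkAkkkAA ⇒ kkukkkAA   [A ::= u]
kkukkkAA ⇒ kkukkkuA   [A ::= u]
kkukkkuA ⇒ kkukkkuu   [A ::= u]

S ⇒ SA ⇒ SAA ⇒ AkAA ⇒ SAkkAA ⇒ kAkkAA ⇒ kSAkkkAA ⇒ kkAkkkAA ⇒ kkukkkAA ⇒ kkukkkuA ⇒ kkukkkuu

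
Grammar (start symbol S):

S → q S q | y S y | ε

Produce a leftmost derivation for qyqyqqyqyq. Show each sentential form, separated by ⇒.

S⇒qSq⇒qySyq⇒qyqSqyq⇒qyqySyqyq⇒qyqyqSqyqyq⇒qyqyqqyqyq

S ⇒ qSq   [S → q S q]
qSq ⇒ qySyq   [S → y S y]
qySyq ⇒ qyqSqyq   [S → q S q]
qyqSqyq ⇒ qyqySyqyq   [S → y S y]
qyqySyqyq ⇒ qyqyqSqyqyq   [S → q S q]
qyqyqSqyqyq ⇒ qyqyqqyqyq   [S → ε]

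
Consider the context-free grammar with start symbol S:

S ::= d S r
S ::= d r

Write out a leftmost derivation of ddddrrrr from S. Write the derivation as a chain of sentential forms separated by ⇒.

S ⇒ dSr ⇒ ddSrr ⇒ dddSrrr ⇒ ddddrrrr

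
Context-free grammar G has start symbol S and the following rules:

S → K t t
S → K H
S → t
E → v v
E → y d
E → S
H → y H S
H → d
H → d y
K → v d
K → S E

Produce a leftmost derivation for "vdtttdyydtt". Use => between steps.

S => Ktt => SEtt => KHEtt => SEHEtt => KttEHEtt => vdttEHEtt => vdttSHEtt => vdtttHEtt => vdtttdyEtt => vdtttdyydtt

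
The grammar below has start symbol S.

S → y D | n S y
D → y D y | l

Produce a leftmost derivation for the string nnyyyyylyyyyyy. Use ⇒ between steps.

S⇒nSy⇒nnSyy⇒nnyDyy⇒nnyyDyyy⇒nnyyyDyyyy⇒nnyyyyDyyyyy⇒nnyyyyyDyyyyyy⇒nnyyyyylyyyyyy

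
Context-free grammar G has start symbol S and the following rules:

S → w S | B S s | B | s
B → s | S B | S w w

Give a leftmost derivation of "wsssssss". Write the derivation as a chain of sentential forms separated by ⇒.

S⇒BSs⇒SBSs⇒wSBSs⇒wBSsBSs⇒wSBSsBSs⇒wsBSsBSs⇒wssSsBSs⇒wssssBSs⇒wsssssSs⇒wsssssss

S ⇒ BSs   [S → B S s]
BSs ⇒ SBSs   [B → S B]
SBSs ⇒ wSBSs   [S → w S]
wSBSs ⇒ wBSsBSs   [S → B S s]
wBSsBSs ⇒ wSBSsBSs   [B → S B]
wSBSsBSs ⇒ wsBSsBSs   [S → s]
wsBSsBSs ⇒ wssSsBSs   [B → s]
wssSsBSs ⇒ wssssBSs   [S → s]
wssssBSs ⇒ wsssssSs   [B → s]
wsssssSs ⇒ wsssssss   [S → s]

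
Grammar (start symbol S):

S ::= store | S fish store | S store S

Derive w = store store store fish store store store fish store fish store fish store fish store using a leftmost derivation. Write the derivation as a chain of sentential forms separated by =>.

S => S fish store => S fish store fish store => S fish store fish store fish store => S store S fish store fish store fish store => store store S fish store fish store fish store => store store S fish store fish store fish store fish store => store store S store S fish store fish store fish store fish store => store store S fish store store S fish store fish store fish store fish store => store store store fish store store S fish store fish store fish store fish store => store store store fish store store store fish store fish store fish store fish store

S => S fish store   [S ::= S fish store]
S fish store => S fish store fish store   [S ::= S fish store]
S fish store fish store => S fish store fish store fish store   [S ::= S fish store]
S fish store fish store fish store => S store S fish store fish store fish store   [S ::= S store S]
S store S fish store fish store fish store => store store S fish store fish store fish store   [S ::= store]
store store S fish store fish store fish store => store store S fish store fish store fish store fish store   [S ::= S fish store]
store store S fish store fish store fish store fish store => store store S store S fish store fish store fish store fish store   [S ::= S store S]
store store S store S fish store fish store fish store fish store => store store S fish store store S fish store fish store fish store fish store   [S ::= S fish store]
store store S fish store store S fish store fish store fish store fish store => store store store fish store store S fish store fish store fish store fish store   [S ::= store]
store store store fish store store S fish store fish store fish store fish store => store store store fish store store store fish store fish store fish store fish store   [S ::= store]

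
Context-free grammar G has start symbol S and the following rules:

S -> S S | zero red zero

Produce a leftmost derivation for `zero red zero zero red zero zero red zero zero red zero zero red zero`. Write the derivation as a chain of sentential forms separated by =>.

S => S S => zero red zero S => zero red zero S S => zero red zero S S S => zero red zero S S S S => zero red zero zero red zero S S S => zero red zero zero red zero zero red zero S S => zero red zero zero red zero zero red zero zero red zero S => zero red zero zero red zero zero red zero zero red zero zero red zero

S => S S   [S -> S S]
S S => zero red zero S   [S -> zero red zero]
zero red zero S => zero red zero S S   [S -> S S]
zero red zero S S => zero red zero S S S   [S -> S S]
zero red zero S S S => zero red zero S S S S   [S -> S S]
zero red zero S S S S => zero red zero zero red zero S S S   [S -> zero red zero]
zero red zero zero red zero S S S => zero red zero zero red zero zero red zero S S   [S -> zero red zero]
zero red zero zero red zero zero red zero S S => zero red zero zero red zero zero red zero zero red zero S   [S -> zero red zero]
zero red zero zero red zero zero red zero zero red zero S => zero red zero zero red zero zero red zero zero red zero zero red zero   [S -> zero red zero]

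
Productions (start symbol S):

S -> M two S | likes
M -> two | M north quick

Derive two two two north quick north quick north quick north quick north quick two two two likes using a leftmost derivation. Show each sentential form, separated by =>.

S => M two S   [S -> M two S]
M two S => two two S   [M -> two]
two two S => two two M two S   [S -> M two S]
two two M two S => two two M north quick two S   [M -> M north quick]
two two M north quick two S => two two M north quick north quick two S   [M -> M north quick]
two two M north quick north quick two S => two two M north quick north quick north quick two S   [M -> M north quick]
two two M north quick north quick north quick two S => two two M north quick north quick north quick north quick two S   [M -> M north quick]
two two M north quick north quick north quick north quick two S => two two M north quick north quick north quick north quick north quick two S   [M -> M north quick]
two two M north quick north quick north quick north quick north quick two S => two two two north quick north quick north quick north quick north quick two S   [M -> two]
two two two north quick north quick north quick north quick north quick two S => two two two north quick north quick north quick north quick north quick two M two S   [S -> M two S]
two two two north quick north quick north quick north quick north quick two M two S => two two two north quick north quick north quick north quick north quick two two two S   [M -> two]
two two two north quick north quick north quick north quick north quick two two two S => two two two north quick north quick north quick north quick north quick two two two likes   [S -> likes]

S => M two S => two two S => two two M two S => two two M north quick two S => two two M north quick north quick two S => two two M north quick north quick north quick two S => two two M north quick north quick north quick north quick two S => two two M north quick north quick north quick north quick north quick two S => two two two north quick north quick north quick north quick north quick two S => two two two north quick north quick north quick north quick north quick two M two S => two two two north quick north quick north quick north quick north quick two two two S => two two two north quick north quick north quick north quick north quick two two two likes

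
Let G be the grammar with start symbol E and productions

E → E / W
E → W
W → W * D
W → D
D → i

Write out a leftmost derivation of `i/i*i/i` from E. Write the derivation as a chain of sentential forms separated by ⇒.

E ⇒ E/W   [E → E / W]
E/W ⇒ E/W/W   [E → E / W]
E/W/W ⇒ W/W/W   [E → W]
W/W/W ⇒ D/W/W   [W → D]
D/W/W ⇒ i/W/W   [D → i]
i/W/W ⇒ i/W*D/W   [W → W * D]
i/W*D/W ⇒ i/D*D/W   [W → D]
i/D*D/W ⇒ i/i*D/W   [D → i]
i/i*D/W ⇒ i/i*i/W   [D → i]
i/i*i/W ⇒ i/i*i/D   [W → D]
i/i*i/D ⇒ i/i*i/i   [D → i]

E⇒E/W⇒E/W/W⇒W/W/W⇒D/W/W⇒i/W/W⇒i/W*D/W⇒i/D*D/W⇒i/i*D/W⇒i/i*i/W⇒i/i*i/D⇒i/i*i/i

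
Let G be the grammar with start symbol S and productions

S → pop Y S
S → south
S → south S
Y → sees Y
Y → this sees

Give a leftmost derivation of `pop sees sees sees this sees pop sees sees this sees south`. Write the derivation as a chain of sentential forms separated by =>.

S => pop Y S => pop sees Y S => pop sees sees Y S => pop sees sees sees Y S => pop sees sees sees this sees S => pop sees sees sees this sees pop Y S => pop sees sees sees this sees pop sees Y S => pop sees sees sees this sees pop sees sees Y S => pop sees sees sees this sees pop sees sees this sees S => pop sees sees sees this sees pop sees sees this sees south

S => pop Y S   [S → pop Y S]
pop Y S => pop sees Y S   [Y → sees Y]
pop sees Y S => pop sees sees Y S   [Y → sees Y]
pop sees sees Y S => pop sees sees sees Y S   [Y → sees Y]
pop sees sees sees Y S => pop sees sees sees this sees S   [Y → this sees]
pop sees sees sees this sees S => pop sees sees sees this sees pop Y S   [S → pop Y S]
pop sees sees sees this sees pop Y S => pop sees sees sees this sees pop sees Y S   [Y → sees Y]
pop sees sees sees this sees pop sees Y S => pop sees sees sees this sees pop sees sees Y S   [Y → sees Y]
pop sees sees sees this sees pop sees sees Y S => pop sees sees sees this sees pop sees sees this sees S   [Y → this sees]
pop sees sees sees this sees pop sees sees this sees S => pop sees sees sees this sees pop sees sees this sees south   [S → south]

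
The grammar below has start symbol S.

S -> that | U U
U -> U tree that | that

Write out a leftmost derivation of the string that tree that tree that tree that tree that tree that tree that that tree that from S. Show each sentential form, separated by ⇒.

S ⇒ U U ⇒ U tree that U ⇒ U tree that tree that U ⇒ U tree that tree that tree that U ⇒ U tree that tree that tree that tree that U ⇒ U tree that tree that tree that tree that tree that U ⇒ U tree that tree that tree that tree that tree that tree that U ⇒ that tree that tree that tree that tree that tree that tree that U ⇒ that tree that tree that tree that tree that tree that tree that U tree that ⇒ that tree that tree that tree that tree that tree that tree that that tree that

S ⇒ U U   [S -> U U]
U U ⇒ U tree that U   [U -> U tree that]
U tree that U ⇒ U tree that tree that U   [U -> U tree that]
U tree that tree that U ⇒ U tree that tree that tree that U   [U -> U tree that]
U tree that tree that tree that U ⇒ U tree that tree that tree that tree that U   [U -> U tree that]
U tree that tree that tree that tree that U ⇒ U tree that tree that tree that tree that tree that U   [U -> U tree that]
U tree that tree that tree that tree that tree that U ⇒ U tree that tree that tree that tree that tree that tree that U   [U -> U tree that]
U tree that tree that tree that tree that tree that tree that U ⇒ that tree that tree that tree that tree that tree that tree that U   [U -> that]
that tree that tree that tree that tree that tree that tree that U ⇒ that tree that tree that tree that tree that tree that tree that U tree that   [U -> U tree that]
that tree that tree that tree that tree that tree that tree that U tree that ⇒ that tree that tree that tree that tree that tree that tree that that tree that   [U -> that]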